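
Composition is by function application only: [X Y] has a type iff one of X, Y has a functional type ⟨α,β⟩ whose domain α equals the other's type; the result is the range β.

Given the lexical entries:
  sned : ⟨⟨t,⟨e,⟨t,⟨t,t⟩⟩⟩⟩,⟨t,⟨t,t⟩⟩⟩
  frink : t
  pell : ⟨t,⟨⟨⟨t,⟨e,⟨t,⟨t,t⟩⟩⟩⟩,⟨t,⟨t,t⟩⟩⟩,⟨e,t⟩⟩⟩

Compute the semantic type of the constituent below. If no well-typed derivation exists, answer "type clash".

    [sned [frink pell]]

⟨e,t⟩

[frink pell]: ⟨t,⟨⟨⟨t,⟨e,⟨t,⟨t,t⟩⟩⟩⟩,⟨t,⟨t,t⟩⟩⟩,⟨e,t⟩⟩⟩ applied to t yields ⟨⟨⟨t,⟨e,⟨t,⟨t,t⟩⟩⟩⟩,⟨t,⟨t,t⟩⟩⟩,⟨e,t⟩⟩.
[sned [frink pell]]: ⟨⟨⟨t,⟨e,⟨t,⟨t,t⟩⟩⟩⟩,⟨t,⟨t,t⟩⟩⟩,⟨e,t⟩⟩ applied to ⟨⟨t,⟨e,⟨t,⟨t,t⟩⟩⟩⟩,⟨t,⟨t,t⟩⟩⟩ yields ⟨e,t⟩.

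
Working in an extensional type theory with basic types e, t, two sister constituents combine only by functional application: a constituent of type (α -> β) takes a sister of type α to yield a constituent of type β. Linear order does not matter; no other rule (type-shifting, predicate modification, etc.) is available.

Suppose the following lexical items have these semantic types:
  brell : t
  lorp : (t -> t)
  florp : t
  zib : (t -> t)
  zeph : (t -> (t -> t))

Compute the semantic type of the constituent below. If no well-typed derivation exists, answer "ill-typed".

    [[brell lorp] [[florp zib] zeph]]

[brell lorp]: lorp is (t -> t), brell is t; result t.
[florp zib]: zib is (t -> t), florp is t; result t.
[[florp zib] zeph]: zeph is (t -> (t -> t)), [florp zib] is t; result (t -> t).
[[brell lorp] [[florp zib] zeph]]: [[florp zib] zeph] is (t -> t), [brell lorp] is t; result t.

t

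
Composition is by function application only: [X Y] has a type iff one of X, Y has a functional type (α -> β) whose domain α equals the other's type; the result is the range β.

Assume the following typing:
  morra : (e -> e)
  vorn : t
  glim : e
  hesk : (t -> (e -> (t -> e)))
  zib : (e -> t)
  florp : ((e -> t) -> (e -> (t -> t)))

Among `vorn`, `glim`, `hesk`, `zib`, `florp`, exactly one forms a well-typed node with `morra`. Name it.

vorn : t — morra needs e; vorn needs nothing (atomic); neither fits.
glim — combines: morra : (e -> e) takes glim : e as argument, giving e.
hesk : (t -> (e -> (t -> e))) — morra needs e; hesk needs t; neither fits.
zib : (e -> t) — morra needs e; zib needs e; neither fits.
florp : ((e -> t) -> (e -> (t -> t))) — morra needs e; florp needs (e -> t); neither fits.

glim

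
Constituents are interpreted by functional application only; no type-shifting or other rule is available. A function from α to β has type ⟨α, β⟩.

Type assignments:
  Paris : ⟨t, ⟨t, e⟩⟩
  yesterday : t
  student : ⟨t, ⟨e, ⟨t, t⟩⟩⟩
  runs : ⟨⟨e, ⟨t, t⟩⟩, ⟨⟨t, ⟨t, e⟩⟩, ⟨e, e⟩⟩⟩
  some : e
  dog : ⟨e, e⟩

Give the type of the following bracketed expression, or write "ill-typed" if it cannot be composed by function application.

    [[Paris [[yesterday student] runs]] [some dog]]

e

[yesterday student]: ⟨t, ⟨e, ⟨t, t⟩⟩⟩ applied to t yields ⟨e, ⟨t, t⟩⟩.
[[yesterday student] runs]: ⟨⟨e, ⟨t, t⟩⟩, ⟨⟨t, ⟨t, e⟩⟩, ⟨e, e⟩⟩⟩ applied to ⟨e, ⟨t, t⟩⟩ yields ⟨⟨t, ⟨t, e⟩⟩, ⟨e, e⟩⟩.
[Paris [[yesterday student] runs]]: ⟨⟨t, ⟨t, e⟩⟩, ⟨e, e⟩⟩ applied to ⟨t, ⟨t, e⟩⟩ yields ⟨e, e⟩.
[some dog]: ⟨e, e⟩ applied to e yields e.
[[Paris [[yesterday student] runs]] [some dog]]: ⟨e, e⟩ applied to e yields e.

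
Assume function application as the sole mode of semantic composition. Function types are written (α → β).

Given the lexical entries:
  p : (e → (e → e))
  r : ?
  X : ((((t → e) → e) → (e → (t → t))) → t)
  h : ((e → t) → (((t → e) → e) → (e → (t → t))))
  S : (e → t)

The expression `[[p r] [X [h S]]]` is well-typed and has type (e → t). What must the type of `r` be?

((e → (e → e)) → (t → (e → t)))

At [[p r] [X [h S]]] (required: (e → t)): [X [h S]] is t, which is not a function with range (e → t); hence [p r] is the functor — type (t → (e → t)).
At [p r] (required: (t → (e → t))): p is (e → (e → e)), which is not a function with range (t → (e → t)); hence r is the functor — type ((e → (e → e)) → (t → (e → t))).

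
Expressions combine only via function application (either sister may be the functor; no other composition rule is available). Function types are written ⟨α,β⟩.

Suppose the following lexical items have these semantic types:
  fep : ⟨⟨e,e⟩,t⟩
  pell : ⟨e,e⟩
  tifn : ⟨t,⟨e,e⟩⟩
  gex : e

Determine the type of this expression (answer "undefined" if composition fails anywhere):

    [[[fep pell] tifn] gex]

e

[fep pell] — fep of type ⟨⟨e,e⟩,t⟩ combines with pell of type ⟨e,e⟩: type t.
[[fep pell] tifn] — tifn of type ⟨t,⟨e,e⟩⟩ combines with [fep pell] of type t: type ⟨e,e⟩.
[[[fep pell] tifn] gex] — [[fep pell] tifn] of type ⟨e,e⟩ combines with gex of type e: type e.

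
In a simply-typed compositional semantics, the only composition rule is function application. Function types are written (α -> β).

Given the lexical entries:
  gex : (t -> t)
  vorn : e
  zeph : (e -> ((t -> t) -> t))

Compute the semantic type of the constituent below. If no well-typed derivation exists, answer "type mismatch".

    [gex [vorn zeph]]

t

At [vorn zeph], zeph : (e -> ((t -> t) -> t)) takes vorn : e, giving ((t -> t) -> t).
At [gex [vorn zeph]], [vorn zeph] : ((t -> t) -> t) takes gex : (t -> t), giving t.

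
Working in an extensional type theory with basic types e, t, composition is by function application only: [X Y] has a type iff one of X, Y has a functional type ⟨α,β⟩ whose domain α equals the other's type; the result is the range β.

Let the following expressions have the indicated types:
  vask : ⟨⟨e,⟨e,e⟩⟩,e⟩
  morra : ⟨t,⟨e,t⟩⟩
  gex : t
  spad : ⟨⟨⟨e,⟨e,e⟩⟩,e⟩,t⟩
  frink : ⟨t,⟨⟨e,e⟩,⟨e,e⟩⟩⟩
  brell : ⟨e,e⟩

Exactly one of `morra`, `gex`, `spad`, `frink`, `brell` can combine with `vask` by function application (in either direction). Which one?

morra : ⟨t,⟨e,t⟩⟩ — vask needs ⟨e,⟨e,e⟩⟩; morra needs t; neither fits.
gex : t — vask needs ⟨e,⟨e,e⟩⟩; gex needs nothing (atomic); neither fits.
spad — combines: spad : ⟨⟨⟨e,⟨e,e⟩⟩,e⟩,t⟩ takes vask : ⟨⟨e,⟨e,e⟩⟩,e⟩ as argument, giving t.
frink : ⟨t,⟨⟨e,e⟩,⟨e,e⟩⟩⟩ — vask needs ⟨e,⟨e,e⟩⟩; frink needs t; neither fits.
brell : ⟨e,e⟩ — vask needs ⟨e,⟨e,e⟩⟩; brell needs e; neither fits.

spad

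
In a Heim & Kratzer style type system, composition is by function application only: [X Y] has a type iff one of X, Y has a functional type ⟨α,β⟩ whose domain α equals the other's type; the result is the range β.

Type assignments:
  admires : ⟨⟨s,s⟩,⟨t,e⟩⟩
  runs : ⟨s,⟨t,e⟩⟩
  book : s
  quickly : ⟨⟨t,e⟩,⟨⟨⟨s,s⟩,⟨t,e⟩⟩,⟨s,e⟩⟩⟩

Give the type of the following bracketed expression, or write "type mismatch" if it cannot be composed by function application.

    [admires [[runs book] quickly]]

[runs book]: ⟨s,⟨t,e⟩⟩ applied to s yields ⟨t,e⟩.
[[runs book] quickly]: ⟨⟨t,e⟩,⟨⟨⟨s,s⟩,⟨t,e⟩⟩,⟨s,e⟩⟩⟩ applied to ⟨t,e⟩ yields ⟨⟨⟨s,s⟩,⟨t,e⟩⟩,⟨s,e⟩⟩.
[admires [[runs book] quickly]]: ⟨⟨⟨s,s⟩,⟨t,e⟩⟩,⟨s,e⟩⟩ applied to ⟨⟨s,s⟩,⟨t,e⟩⟩ yields ⟨s,e⟩.

⟨s,e⟩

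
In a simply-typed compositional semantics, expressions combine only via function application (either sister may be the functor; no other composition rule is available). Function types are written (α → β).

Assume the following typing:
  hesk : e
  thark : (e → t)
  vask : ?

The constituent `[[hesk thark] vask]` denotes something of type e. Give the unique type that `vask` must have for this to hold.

At [[hesk thark] vask] (required: e): [hesk thark] is t, which is not a function with range e; hence vask is the functor — type (t → e).

(t → e)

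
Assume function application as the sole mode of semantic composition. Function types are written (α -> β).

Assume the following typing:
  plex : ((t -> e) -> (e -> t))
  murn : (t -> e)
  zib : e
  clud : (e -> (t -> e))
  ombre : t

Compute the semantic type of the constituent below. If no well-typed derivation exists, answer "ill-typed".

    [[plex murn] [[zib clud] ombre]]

At [plex murn], plex : ((t -> e) -> (e -> t)) takes murn : (t -> e), giving (e -> t).
At [zib clud], clud : (e -> (t -> e)) takes zib : e, giving (t -> e).
At [[zib clud] ombre], [zib clud] : (t -> e) takes ombre : t, giving e.
At [[plex murn] [[zib clud] ombre]], [plex murn] : (e -> t) takes [[zib clud] ombre] : e, giving t.

t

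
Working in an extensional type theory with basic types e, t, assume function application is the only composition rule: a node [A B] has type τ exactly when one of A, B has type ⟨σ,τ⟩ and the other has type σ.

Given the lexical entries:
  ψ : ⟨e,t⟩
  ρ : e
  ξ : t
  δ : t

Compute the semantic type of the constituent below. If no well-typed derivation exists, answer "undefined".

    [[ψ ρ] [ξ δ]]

[ψ ρ]: ψ is ⟨e,t⟩, ρ is e; result t.
At [ξ δ]: neither t nor t can take the other as argument; the node is ill-typed.

undefined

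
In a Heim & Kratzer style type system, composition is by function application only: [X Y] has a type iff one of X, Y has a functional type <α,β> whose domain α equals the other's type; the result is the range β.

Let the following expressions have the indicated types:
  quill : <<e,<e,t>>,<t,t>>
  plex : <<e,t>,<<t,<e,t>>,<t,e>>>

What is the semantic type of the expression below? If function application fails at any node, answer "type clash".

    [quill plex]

At [quill plex]: neither <<e,<e,t>>,<t,t>> nor <<e,t>,<<t,<e,t>>,<t,e>>> can take the other as argument; the node is ill-typed.

type clash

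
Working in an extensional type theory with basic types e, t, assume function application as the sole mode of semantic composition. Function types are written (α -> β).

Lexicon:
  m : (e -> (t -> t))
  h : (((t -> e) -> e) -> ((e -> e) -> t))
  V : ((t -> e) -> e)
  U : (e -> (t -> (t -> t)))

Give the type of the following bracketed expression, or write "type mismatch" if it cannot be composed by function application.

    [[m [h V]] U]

type mismatch

[h V]: functor h : (((t -> e) -> e) -> ((e -> e) -> t)), argument V : ((t -> e) -> e); result ((e -> e) -> t).
[m [h V]]: (e -> (t -> t)) and ((e -> e) -> t) cannot combine by function application — type clash.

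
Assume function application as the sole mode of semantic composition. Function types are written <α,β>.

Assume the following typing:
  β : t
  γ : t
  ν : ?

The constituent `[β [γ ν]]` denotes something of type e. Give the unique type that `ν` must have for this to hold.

<t,<t,e>>

At [β [γ ν]] (required: e): β is t, which is not a function with range e; hence [γ ν] is the functor — type <t,e>.
At [γ ν] (required: <t,e>): γ is t, which is not a function with range <t,e>; hence ν is the functor — type <t,<t,e>>.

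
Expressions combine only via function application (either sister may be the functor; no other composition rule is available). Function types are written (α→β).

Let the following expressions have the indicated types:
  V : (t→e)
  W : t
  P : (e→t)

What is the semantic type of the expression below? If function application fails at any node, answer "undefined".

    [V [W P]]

undefined

[W P]: t and (e→t) cannot combine by function application — type clash.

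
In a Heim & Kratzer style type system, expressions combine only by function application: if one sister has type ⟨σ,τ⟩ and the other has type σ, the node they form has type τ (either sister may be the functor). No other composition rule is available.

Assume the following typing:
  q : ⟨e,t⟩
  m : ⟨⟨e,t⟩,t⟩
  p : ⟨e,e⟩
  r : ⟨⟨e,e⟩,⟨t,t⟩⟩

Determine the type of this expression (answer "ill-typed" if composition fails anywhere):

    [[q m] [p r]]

[q m]: ⟨⟨e,t⟩,t⟩ applied to ⟨e,t⟩ yields t.
[p r]: ⟨⟨e,e⟩,⟨t,t⟩⟩ applied to ⟨e,e⟩ yields ⟨t,t⟩.
[[q m] [p r]]: ⟨t,t⟩ applied to t yields t.

t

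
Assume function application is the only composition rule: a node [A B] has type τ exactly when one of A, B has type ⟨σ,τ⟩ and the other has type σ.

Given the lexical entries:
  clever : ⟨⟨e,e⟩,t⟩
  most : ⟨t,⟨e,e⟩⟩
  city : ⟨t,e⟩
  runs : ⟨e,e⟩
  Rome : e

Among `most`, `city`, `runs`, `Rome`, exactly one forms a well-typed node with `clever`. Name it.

most : ⟨t,⟨e,e⟩⟩ — no; clever wants ⟨e,e⟩, and most wants t.
city : ⟨t,e⟩ — no; clever wants ⟨e,e⟩, and city wants t.
runs — combines: clever : ⟨⟨e,e⟩,t⟩ takes runs : ⟨e,e⟩ as argument, giving t.
Rome : e — no; clever wants ⟨e,e⟩, and Rome wants nothing (atomic).

runs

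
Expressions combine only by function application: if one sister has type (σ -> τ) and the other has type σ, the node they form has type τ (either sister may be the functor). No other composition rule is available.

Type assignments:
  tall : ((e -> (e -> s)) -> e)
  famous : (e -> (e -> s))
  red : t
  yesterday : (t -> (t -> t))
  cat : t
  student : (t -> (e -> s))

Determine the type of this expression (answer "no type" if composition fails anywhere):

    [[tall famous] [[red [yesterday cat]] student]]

At [tall famous], tall : ((e -> (e -> s)) -> e) takes famous : (e -> (e -> s)), giving e.
At [yesterday cat], yesterday : (t -> (t -> t)) takes cat : t, giving (t -> t).
At [red [yesterday cat]], [yesterday cat] : (t -> t) takes red : t, giving t.
At [[red [yesterday cat]] student], student : (t -> (e -> s)) takes [red [yesterday cat]] : t, giving (e -> s).
At [[tall famous] [[red [yesterday cat]] student]], [[red [yesterday cat]] student] : (e -> s) takes [tall famous] : e, giving s.

s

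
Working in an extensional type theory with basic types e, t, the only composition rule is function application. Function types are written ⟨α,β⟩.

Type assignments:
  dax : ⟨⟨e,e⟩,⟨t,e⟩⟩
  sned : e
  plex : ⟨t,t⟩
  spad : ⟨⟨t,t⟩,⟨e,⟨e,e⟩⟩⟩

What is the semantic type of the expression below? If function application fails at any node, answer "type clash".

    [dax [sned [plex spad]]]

[plex spad]: functor spad : ⟨⟨t,t⟩,⟨e,⟨e,e⟩⟩⟩, argument plex : ⟨t,t⟩; result ⟨e,⟨e,e⟩⟩.
[sned [plex spad]]: functor [plex spad] : ⟨e,⟨e,e⟩⟩, argument sned : e; result ⟨e,e⟩.
[dax [sned [plex spad]]]: functor dax : ⟨⟨e,e⟩,⟨t,e⟩⟩, argument [sned [plex spad]] : ⟨e,e⟩; result ⟨t,e⟩.

⟨t,e⟩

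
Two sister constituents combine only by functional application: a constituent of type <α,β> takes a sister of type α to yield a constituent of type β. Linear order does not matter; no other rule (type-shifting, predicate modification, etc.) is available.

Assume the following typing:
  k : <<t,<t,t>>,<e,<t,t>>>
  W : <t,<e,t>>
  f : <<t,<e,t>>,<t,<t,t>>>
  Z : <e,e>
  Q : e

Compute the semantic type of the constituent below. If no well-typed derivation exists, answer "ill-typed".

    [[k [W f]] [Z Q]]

<t,t>

[W f]: <<t,<e,t>>,<t,<t,t>>> applied to <t,<e,t>> yields <t,<t,t>>.
[k [W f]]: <<t,<t,t>>,<e,<t,t>>> applied to <t,<t,t>> yields <e,<t,t>>.
[Z Q]: <e,e> applied to e yields e.
[[k [W f]] [Z Q]]: <e,<t,t>> applied to e yields <t,t>.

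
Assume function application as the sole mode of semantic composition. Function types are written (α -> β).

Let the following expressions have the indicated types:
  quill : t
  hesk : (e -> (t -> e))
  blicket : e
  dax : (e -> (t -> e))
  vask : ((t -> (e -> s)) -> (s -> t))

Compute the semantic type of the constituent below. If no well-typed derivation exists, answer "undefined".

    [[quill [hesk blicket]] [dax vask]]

undefined

[hesk blicket]: functor hesk : (e -> (t -> e)), argument blicket : e; result (t -> e).
[quill [hesk blicket]]: functor [hesk blicket] : (t -> e), argument quill : t; result e.
[dax vask]: (e -> (t -> e)) with ((t -> (e -> s)) -> (s -> t)) — neither is a function whose domain matches the other; composition fails here.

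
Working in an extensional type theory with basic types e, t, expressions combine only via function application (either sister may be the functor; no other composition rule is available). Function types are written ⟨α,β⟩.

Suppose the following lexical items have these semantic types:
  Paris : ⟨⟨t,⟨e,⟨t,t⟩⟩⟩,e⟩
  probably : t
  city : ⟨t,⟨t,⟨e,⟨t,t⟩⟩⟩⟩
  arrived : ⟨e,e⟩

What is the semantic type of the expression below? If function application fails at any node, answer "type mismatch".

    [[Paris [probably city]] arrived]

e

[probably city]: ⟨t,⟨t,⟨e,⟨t,t⟩⟩⟩⟩ applied to t yields ⟨t,⟨e,⟨t,t⟩⟩⟩.
[Paris [probably city]]: ⟨⟨t,⟨e,⟨t,t⟩⟩⟩,e⟩ applied to ⟨t,⟨e,⟨t,t⟩⟩⟩ yields e.
[[Paris [probably city]] arrived]: ⟨e,e⟩ applied to e yields e.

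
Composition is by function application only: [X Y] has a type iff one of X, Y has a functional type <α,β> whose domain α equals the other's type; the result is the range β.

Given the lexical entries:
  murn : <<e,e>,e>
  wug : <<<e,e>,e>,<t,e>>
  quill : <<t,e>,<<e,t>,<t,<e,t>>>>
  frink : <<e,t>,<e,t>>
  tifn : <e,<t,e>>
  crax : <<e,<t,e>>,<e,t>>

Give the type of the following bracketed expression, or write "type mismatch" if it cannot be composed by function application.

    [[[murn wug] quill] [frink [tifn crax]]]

[murn wug]: functor wug : <<<e,e>,e>,<t,e>>, argument murn : <<e,e>,e>; result <t,e>.
[[murn wug] quill]: functor quill : <<t,e>,<<e,t>,<t,<e,t>>>>, argument [murn wug] : <t,e>; result <<e,t>,<t,<e,t>>>.
[tifn crax]: functor crax : <<e,<t,e>>,<e,t>>, argument tifn : <e,<t,e>>; result <e,t>.
[frink [tifn crax]]: functor frink : <<e,t>,<e,t>>, argument [tifn crax] : <e,t>; result <e,t>.
[[[murn wug] quill] [frink [tifn crax]]]: functor [[murn wug] quill] : <<e,t>,<t,<e,t>>>, argument [frink [tifn crax]] : <e,t>; result <t,<e,t>>.

<t,<e,t>>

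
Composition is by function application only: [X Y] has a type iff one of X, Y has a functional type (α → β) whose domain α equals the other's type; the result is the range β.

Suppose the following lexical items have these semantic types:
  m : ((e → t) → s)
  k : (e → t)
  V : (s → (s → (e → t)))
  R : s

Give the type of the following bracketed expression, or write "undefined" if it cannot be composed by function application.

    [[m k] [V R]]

[m k]: functor m : ((e → t) → s), argument k : (e → t); result s.
[V R]: functor V : (s → (s → (e → t))), argument R : s; result (s → (e → t)).
[[m k] [V R]]: functor [V R] : (s → (e → t)), argument [m k] : s; result (e → t).

(e → t)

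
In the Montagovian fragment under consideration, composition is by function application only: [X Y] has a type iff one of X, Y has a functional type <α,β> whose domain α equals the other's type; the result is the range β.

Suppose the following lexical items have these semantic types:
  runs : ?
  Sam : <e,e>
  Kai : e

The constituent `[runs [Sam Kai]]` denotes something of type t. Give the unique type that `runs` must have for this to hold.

<e,t>

[runs [Sam Kai]] must have type t. The sister [Sam Kai] has type e; that is not a function onto t, so runs must be the functor, of type <e,t>.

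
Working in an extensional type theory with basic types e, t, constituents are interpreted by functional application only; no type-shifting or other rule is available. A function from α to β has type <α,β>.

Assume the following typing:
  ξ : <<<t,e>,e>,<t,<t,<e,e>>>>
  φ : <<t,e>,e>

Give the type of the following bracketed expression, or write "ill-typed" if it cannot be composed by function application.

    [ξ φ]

<t,<t,<e,e>>>

[ξ φ] — ξ of type <<<t,e>,e>,<t,<t,<e,e>>>> combines with φ of type <<t,e>,e>: type <t,<t,<e,e>>>.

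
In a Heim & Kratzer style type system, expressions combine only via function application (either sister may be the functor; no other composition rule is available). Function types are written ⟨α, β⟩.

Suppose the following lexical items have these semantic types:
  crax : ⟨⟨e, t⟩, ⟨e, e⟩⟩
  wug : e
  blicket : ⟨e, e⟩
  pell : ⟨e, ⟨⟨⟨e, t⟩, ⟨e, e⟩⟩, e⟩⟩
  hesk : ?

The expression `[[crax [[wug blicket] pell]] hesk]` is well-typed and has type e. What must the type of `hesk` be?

[[crax [[wug blicket] pell]] hesk] must have type e. The sister [crax [[wug blicket] pell]] has type e; that is not a function onto e, so hesk must be the functor, of type ⟨e, e⟩.

⟨e, e⟩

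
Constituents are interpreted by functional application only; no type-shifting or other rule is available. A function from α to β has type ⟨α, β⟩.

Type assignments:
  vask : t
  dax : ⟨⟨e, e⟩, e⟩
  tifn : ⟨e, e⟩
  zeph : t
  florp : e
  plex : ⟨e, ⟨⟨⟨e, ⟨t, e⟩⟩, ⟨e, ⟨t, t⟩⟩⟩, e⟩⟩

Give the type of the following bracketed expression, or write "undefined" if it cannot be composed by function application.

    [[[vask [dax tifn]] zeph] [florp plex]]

[dax tifn] — dax of type ⟨⟨e, e⟩, e⟩ combines with tifn of type ⟨e, e⟩: type e.
[vask [dax tifn]]: t with e — neither is a function whose domain matches the other; composition fails here.

undefined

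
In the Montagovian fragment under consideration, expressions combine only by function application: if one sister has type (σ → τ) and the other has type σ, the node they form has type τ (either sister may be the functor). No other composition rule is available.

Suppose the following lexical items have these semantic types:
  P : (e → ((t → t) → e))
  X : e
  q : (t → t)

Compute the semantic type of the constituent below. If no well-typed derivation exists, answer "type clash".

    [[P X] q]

At [P X], P : (e → ((t → t) → e)) takes X : e, giving ((t → t) → e).
At [[P X] q], [P X] : ((t → t) → e) takes q : (t → t), giving e.

e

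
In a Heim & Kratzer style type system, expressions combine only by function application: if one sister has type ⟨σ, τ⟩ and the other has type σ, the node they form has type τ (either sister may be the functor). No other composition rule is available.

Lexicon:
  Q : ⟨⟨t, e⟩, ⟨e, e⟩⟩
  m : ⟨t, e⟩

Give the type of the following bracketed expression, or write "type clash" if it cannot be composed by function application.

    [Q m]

[Q m] — Q of type ⟨⟨t, e⟩, ⟨e, e⟩⟩ combines with m of type ⟨t, e⟩: type ⟨e, e⟩.

⟨e, e⟩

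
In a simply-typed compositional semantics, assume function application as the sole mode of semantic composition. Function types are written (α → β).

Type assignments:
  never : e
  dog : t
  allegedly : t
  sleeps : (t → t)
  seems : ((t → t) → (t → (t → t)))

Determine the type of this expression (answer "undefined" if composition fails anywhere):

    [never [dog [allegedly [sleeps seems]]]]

[sleeps seems]: seems is ((t → t) → (t → (t → t))), sleeps is (t → t); result (t → (t → t)).
[allegedly [sleeps seems]]: [sleeps seems] is (t → (t → t)), allegedly is t; result (t → t).
[dog [allegedly [sleeps seems]]]: [allegedly [sleeps seems]] is (t → t), dog is t; result t.
[never [dog [allegedly [sleeps seems]]]]: e and t cannot combine by function application — type clash.

undefined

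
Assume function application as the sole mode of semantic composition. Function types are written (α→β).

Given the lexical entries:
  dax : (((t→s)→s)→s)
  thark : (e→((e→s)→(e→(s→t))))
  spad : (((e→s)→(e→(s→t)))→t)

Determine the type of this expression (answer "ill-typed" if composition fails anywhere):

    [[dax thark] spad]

[dax thark]: (((t→s)→s)→s) with (e→((e→s)→(e→(s→t)))) — neither is a function whose domain matches the other; composition fails here.

ill-typed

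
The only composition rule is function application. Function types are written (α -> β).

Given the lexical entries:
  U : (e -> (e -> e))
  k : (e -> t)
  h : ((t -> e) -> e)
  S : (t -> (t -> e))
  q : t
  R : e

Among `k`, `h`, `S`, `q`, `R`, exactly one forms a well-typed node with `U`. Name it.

R

k : (e -> t) — no; U wants e, and k wants e.
h : ((t -> e) -> e) — no; U wants e, and h wants (t -> e).
S : (t -> (t -> e)) — no; U wants e, and S wants t.
q : t — no; U wants e, and q wants nothing (atomic).
R — combines: U : (e -> (e -> e)) takes R : e as argument, giving (e -> e).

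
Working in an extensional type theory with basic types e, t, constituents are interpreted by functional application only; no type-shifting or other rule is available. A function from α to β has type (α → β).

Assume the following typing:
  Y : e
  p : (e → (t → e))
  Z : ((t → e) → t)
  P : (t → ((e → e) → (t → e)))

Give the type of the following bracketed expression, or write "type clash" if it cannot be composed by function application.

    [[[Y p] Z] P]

[Y p]: p is (e → (t → e)), Y is e; result (t → e).
[[Y p] Z]: Z is ((t → e) → t), [Y p] is (t → e); result t.
[[[Y p] Z] P]: P is (t → ((e → e) → (t → e))), [[Y p] Z] is t; result ((e → e) → (t → e)).

((e → e) → (t → e))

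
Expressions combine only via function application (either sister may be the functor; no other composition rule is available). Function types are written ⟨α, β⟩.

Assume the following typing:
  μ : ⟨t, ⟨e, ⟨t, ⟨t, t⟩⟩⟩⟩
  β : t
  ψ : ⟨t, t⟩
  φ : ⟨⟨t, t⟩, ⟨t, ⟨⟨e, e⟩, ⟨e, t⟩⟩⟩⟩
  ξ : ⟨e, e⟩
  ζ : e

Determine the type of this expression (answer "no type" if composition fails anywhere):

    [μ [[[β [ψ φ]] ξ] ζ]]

⟨e, ⟨t, ⟨t, t⟩⟩⟩

At [ψ φ], φ : ⟨⟨t, t⟩, ⟨t, ⟨⟨e, e⟩, ⟨e, t⟩⟩⟩⟩ takes ψ : ⟨t, t⟩, giving ⟨t, ⟨⟨e, e⟩, ⟨e, t⟩⟩⟩.
At [β [ψ φ]], [ψ φ] : ⟨t, ⟨⟨e, e⟩, ⟨e, t⟩⟩⟩ takes β : t, giving ⟨⟨e, e⟩, ⟨e, t⟩⟩.
At [[β [ψ φ]] ξ], [β [ψ φ]] : ⟨⟨e, e⟩, ⟨e, t⟩⟩ takes ξ : ⟨e, e⟩, giving ⟨e, t⟩.
At [[[β [ψ φ]] ξ] ζ], [[β [ψ φ]] ξ] : ⟨e, t⟩ takes ζ : e, giving t.
At [μ [[[β [ψ φ]] ξ] ζ]], μ : ⟨t, ⟨e, ⟨t, ⟨t, t⟩⟩⟩⟩ takes [[[β [ψ φ]] ξ] ζ] : t, giving ⟨e, ⟨t, ⟨t, t⟩⟩⟩.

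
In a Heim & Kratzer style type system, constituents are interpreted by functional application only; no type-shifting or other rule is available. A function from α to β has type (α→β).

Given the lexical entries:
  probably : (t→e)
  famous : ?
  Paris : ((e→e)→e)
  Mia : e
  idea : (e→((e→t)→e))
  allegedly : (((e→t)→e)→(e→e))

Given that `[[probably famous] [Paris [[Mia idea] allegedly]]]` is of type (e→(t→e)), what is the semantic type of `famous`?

((t→e)→(e→(e→(t→e))))

[[probably famous] [Paris [[Mia idea] allegedly]]] is required to be (e→(t→e)). [Paris [[Mia idea] allegedly]] : e cannot yield (e→(t→e)) as functor, so [probably famous] : (e→(e→(t→e))).
[probably famous] is required to be (e→(e→(t→e))). probably : (t→e) cannot yield (e→(e→(t→e))) as functor, so famous : ((t→e)→(e→(e→(t→e)))).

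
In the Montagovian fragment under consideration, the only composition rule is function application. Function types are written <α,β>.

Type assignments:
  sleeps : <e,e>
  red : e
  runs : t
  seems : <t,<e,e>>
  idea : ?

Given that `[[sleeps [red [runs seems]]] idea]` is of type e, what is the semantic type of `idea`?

At [[sleeps [red [runs seems]]] idea] (required: e): [sleeps [red [runs seems]]] is e, which is not a function with range e; hence idea is the functor — type <e,e>.

<e,e>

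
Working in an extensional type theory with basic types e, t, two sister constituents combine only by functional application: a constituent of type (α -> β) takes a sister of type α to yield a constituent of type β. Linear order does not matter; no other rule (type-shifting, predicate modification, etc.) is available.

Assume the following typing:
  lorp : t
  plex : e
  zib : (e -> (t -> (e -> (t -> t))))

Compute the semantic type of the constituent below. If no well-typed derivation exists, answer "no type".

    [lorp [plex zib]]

(e -> (t -> t))

At [plex zib], zib : (e -> (t -> (e -> (t -> t)))) takes plex : e, giving (t -> (e -> (t -> t))).
At [lorp [plex zib]], [plex zib] : (t -> (e -> (t -> t))) takes lorp : t, giving (e -> (t -> t)).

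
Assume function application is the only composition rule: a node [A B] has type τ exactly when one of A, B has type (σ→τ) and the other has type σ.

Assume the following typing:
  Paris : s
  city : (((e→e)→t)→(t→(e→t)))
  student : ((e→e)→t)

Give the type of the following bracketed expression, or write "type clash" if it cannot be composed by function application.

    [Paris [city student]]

[city student] — city of type (((e→e)→t)→(t→(e→t))) combines with student of type ((e→e)→t): type (t→(e→t)).
At [Paris [city student]]: neither s nor (t→(e→t)) can take the other as argument; the node is ill-typed.

type clash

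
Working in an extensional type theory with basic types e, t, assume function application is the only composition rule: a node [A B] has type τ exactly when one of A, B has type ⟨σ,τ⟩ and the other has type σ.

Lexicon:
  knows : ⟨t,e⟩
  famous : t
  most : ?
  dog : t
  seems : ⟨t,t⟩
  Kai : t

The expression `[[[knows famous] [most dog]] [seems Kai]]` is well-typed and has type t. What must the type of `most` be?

⟨t,⟨e,⟨t,t⟩⟩⟩

[[[knows famous] [most dog]] [seems Kai]] must have type t. The sister [seems Kai] has type t; that is not a function onto t, so [[knows famous] [most dog]] must be the functor, of type ⟨t,t⟩.
[[knows famous] [most dog]] must have type ⟨t,t⟩. The sister [knows famous] has type e; that is not a function onto ⟨t,t⟩, so [most dog] must be the functor, of type ⟨e,⟨t,t⟩⟩.
[most dog] must have type ⟨e,⟨t,t⟩⟩. The sister dog has type t; that is not a function onto ⟨e,⟨t,t⟩⟩, so most must be the functor, of type ⟨t,⟨e,⟨t,t⟩⟩⟩.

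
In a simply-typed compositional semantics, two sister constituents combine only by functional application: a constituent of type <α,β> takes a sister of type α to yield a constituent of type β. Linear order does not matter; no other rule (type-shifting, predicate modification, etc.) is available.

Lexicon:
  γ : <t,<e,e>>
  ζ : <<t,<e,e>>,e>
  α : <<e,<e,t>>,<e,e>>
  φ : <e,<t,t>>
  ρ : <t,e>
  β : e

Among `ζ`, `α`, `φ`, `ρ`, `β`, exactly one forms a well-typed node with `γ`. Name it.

ζ

ζ — combines: ζ : <<t,<e,e>>,e> takes γ : <t,<e,e>> as argument, giving e.
α : <<e,<e,t>>,<e,e>> — does not combine with γ.
φ : <e,<t,t>> — does not combine with γ.
ρ : <t,e> — does not combine with γ.
β : e — does not combine with γ.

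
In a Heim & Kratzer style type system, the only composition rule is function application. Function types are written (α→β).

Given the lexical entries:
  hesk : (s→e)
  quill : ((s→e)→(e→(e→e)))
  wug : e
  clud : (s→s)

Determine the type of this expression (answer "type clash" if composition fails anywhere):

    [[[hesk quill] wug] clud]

[hesk quill]: functor quill : ((s→e)→(e→(e→e))), argument hesk : (s→e); result (e→(e→e)).
[[hesk quill] wug]: functor [hesk quill] : (e→(e→e)), argument wug : e; result (e→e).
[[[hesk quill] wug] clud]: (e→e) and (s→s) cannot combine by function application — type clash.

type clash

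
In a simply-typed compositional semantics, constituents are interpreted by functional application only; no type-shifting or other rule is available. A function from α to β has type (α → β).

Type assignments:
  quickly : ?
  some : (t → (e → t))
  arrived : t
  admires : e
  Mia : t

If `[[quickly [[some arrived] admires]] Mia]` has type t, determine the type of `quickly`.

[[quickly [[some arrived] admires]] Mia] is required to be t. Mia : t cannot yield t as functor, so [quickly [[some arrived] admires]] : (t → t).
[quickly [[some arrived] admires]] is required to be (t → t). [[some arrived] admires] : t cannot yield (t → t) as functor, so quickly : (t → (t → t)).

(t → (t → t))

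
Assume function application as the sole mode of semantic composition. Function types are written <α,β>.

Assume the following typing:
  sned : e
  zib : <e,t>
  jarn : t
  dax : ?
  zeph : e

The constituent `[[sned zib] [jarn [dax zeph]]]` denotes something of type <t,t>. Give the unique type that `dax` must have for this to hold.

<e,<t,<t,<t,t>>>>

For [[sned zib] [jarn [dax zeph]]] to have type <t,t> with [sned zib] of type t, [jarn [dax zeph]] must be the function: [jarn [dax zeph]] : <t,<t,t>>.
For [jarn [dax zeph]] to have type <t,<t,t>> with jarn of type t, [dax zeph] must be the function: [dax zeph] : <t,<t,<t,t>>>.
For [dax zeph] to have type <t,<t,<t,t>>> with zeph of type e, dax must be the function: dax : <e,<t,<t,<t,t>>>>.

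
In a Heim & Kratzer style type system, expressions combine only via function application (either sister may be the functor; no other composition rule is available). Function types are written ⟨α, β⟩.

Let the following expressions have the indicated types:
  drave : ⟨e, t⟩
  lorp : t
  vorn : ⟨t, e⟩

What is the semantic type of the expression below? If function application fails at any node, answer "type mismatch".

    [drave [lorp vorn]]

t

[lorp vorn]: ⟨t, e⟩ applied to t yields e.
[drave [lorp vorn]]: ⟨e, t⟩ applied to e yields t.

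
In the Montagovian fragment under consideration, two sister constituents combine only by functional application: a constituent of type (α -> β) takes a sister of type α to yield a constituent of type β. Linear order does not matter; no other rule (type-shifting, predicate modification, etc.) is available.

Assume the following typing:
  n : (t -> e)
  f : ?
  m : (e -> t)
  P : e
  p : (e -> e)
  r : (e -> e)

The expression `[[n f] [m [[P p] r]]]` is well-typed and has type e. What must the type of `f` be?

[[n f] [m [[P p] r]]] must have type e. The sister [m [[P p] r]] has type t; that is not a function onto e, so [n f] must be the functor, of type (t -> e).
[n f] must have type (t -> e). The sister n has type (t -> e); that is not a function onto (t -> e), so f must be the functor, of type ((t -> e) -> (t -> e)).

((t -> e) -> (t -> e))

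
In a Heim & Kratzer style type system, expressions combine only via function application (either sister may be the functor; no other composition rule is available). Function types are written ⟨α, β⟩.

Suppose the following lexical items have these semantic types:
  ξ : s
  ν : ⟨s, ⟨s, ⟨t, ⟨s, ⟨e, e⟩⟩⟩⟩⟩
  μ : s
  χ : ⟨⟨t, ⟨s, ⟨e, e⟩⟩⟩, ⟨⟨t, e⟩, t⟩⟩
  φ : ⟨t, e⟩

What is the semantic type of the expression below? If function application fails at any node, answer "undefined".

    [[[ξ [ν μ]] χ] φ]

t

[ν μ]: ⟨s, ⟨s, ⟨t, ⟨s, ⟨e, e⟩⟩⟩⟩⟩ applied to s yields ⟨s, ⟨t, ⟨s, ⟨e, e⟩⟩⟩⟩.
[ξ [ν μ]]: ⟨s, ⟨t, ⟨s, ⟨e, e⟩⟩⟩⟩ applied to s yields ⟨t, ⟨s, ⟨e, e⟩⟩⟩.
[[ξ [ν μ]] χ]: ⟨⟨t, ⟨s, ⟨e, e⟩⟩⟩, ⟨⟨t, e⟩, t⟩⟩ applied to ⟨t, ⟨s, ⟨e, e⟩⟩⟩ yields ⟨⟨t, e⟩, t⟩.
[[[ξ [ν μ]] χ] φ]: ⟨⟨t, e⟩, t⟩ applied to ⟨t, e⟩ yields t.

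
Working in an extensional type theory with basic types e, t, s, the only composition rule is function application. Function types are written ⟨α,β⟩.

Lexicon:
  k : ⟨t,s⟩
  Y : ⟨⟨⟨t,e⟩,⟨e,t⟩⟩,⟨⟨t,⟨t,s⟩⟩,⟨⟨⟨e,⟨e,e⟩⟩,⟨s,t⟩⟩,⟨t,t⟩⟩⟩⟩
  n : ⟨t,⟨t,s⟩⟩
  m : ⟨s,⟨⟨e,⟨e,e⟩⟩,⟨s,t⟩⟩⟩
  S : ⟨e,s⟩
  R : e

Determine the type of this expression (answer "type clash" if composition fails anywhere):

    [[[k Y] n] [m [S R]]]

type clash

[k Y]: ⟨t,s⟩ and ⟨⟨⟨t,e⟩,⟨e,t⟩⟩,⟨⟨t,⟨t,s⟩⟩,⟨⟨⟨e,⟨e,e⟩⟩,⟨s,t⟩⟩,⟨t,t⟩⟩⟩⟩ cannot combine by function application — type clash.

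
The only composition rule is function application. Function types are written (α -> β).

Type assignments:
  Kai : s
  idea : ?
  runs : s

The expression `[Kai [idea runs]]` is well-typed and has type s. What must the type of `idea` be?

(s -> (s -> s))

At [Kai [idea runs]] (required: s): Kai is s, which is not a function with range s; hence [idea runs] is the functor — type (s -> s).
At [idea runs] (required: (s -> s)): runs is s, which is not a function with range (s -> s); hence idea is the functor — type (s -> (s -> s)).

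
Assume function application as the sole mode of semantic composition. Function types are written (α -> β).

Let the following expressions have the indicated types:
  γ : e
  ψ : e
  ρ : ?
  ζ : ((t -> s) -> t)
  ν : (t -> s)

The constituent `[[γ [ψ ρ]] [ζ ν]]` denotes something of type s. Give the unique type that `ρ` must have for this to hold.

For [[γ [ψ ρ]] [ζ ν]] to have type s with [ζ ν] of type t, [γ [ψ ρ]] must be the function: [γ [ψ ρ]] : (t -> s).
For [γ [ψ ρ]] to have type (t -> s) with γ of type e, [ψ ρ] must be the function: [ψ ρ] : (e -> (t -> s)).
For [ψ ρ] to have type (e -> (t -> s)) with ψ of type e, ρ must be the function: ρ : (e -> (e -> (t -> s))).

(e -> (e -> (t -> s)))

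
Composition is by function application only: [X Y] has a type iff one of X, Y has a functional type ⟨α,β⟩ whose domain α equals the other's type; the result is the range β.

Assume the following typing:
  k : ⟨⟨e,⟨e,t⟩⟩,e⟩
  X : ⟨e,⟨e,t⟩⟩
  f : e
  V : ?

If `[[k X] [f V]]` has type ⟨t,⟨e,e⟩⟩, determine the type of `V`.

⟨e,⟨e,⟨t,⟨e,e⟩⟩⟩⟩

[[k X] [f V]] must have type ⟨t,⟨e,e⟩⟩. The sister [k X] has type e; that is not a function onto ⟨t,⟨e,e⟩⟩, so [f V] must be the functor, of type ⟨e,⟨t,⟨e,e⟩⟩⟩.
[f V] must have type ⟨e,⟨t,⟨e,e⟩⟩⟩. The sister f has type e; that is not a function onto ⟨e,⟨t,⟨e,e⟩⟩⟩, so V must be the functor, of type ⟨e,⟨e,⟨t,⟨e,e⟩⟩⟩⟩.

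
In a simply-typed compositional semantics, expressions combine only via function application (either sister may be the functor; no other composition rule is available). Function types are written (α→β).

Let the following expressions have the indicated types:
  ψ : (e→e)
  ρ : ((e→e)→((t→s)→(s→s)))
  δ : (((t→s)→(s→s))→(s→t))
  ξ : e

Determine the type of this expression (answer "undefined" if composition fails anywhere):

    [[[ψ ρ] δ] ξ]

[ψ ρ]: ρ is ((e→e)→((t→s)→(s→s))), ψ is (e→e); result ((t→s)→(s→s)).
[[ψ ρ] δ]: δ is (((t→s)→(s→s))→(s→t)), [ψ ρ] is ((t→s)→(s→s)); result (s→t).
[[[ψ ρ] δ] ξ]: (s→t) with e — neither is a function whose domain matches the other; composition fails here.

undefined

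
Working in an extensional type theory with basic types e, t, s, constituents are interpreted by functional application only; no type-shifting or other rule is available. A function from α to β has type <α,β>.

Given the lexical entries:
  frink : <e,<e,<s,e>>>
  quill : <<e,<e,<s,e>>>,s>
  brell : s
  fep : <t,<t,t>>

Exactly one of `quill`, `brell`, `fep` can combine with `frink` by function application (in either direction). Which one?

quill

quill — combines: quill : <<e,<e,<s,e>>>,s> takes frink : <e,<e,<s,e>>> as argument, giving s.
brell : s — frink needs e; brell needs nothing (atomic); neither fits.
fep : <t,<t,t>> — frink needs e; fep needs t; neither fits.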